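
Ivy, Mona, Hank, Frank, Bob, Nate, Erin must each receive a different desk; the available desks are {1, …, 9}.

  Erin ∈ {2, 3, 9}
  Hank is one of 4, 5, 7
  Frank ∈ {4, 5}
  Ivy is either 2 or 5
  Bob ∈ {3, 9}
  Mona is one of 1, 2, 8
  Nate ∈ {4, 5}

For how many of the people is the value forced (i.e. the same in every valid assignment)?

The 2 variables Frank and Nate are confined to {4, 5}, which locks those values in; drop them from Ivy, Hank.
Ivy must be 2 (only option left). Remove 2 from Mona, Erin.
That leaves Hank = 7.
Determined: Ivy=2, Hank=7. The other people each still have more than one consistent value. That makes 2.

2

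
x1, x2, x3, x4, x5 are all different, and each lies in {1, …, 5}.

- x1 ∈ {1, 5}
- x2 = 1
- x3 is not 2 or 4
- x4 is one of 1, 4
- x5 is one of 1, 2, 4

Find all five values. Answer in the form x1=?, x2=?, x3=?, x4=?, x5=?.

x1=5, x2=1, x3=3, x4=4, x5=2

x2's domain is down to {1}, so x2 = 1. Strike 1 from x1, x3, x4, x5.
x4 must be 4 (only option left). Remove 4 from x5.
x5 has just one choice, so x5 = 2.
x1 has just one choice, so x1 = 5. So x3 can't be 5.
x3's domain is down to {3}, so x3 = 3.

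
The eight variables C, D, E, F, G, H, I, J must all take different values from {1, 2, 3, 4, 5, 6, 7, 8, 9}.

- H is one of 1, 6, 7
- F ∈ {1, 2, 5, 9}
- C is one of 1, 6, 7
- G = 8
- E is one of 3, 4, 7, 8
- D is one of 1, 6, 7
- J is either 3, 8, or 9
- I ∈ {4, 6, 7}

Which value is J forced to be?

9

G must be 8 (only option left). Remove 8 from E, J.
The 3 variables C, D, H are confined to {1, 6, 7}, which locks those values in; drop them from E, F, I.
I must be 4 (only option left). Strike 4 from E.
That leaves E = 3. So J can't be 3.
So J = 9.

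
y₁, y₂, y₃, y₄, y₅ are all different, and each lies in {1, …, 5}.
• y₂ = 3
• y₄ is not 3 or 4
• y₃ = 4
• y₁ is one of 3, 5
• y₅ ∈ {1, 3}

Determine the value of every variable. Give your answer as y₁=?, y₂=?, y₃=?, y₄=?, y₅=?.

y₂ has just one choice, so y₂ = 3. So y₁, y₅ can't be 3.
That leaves y₃ = 4.
y₅'s domain is down to {1}, so y₅ = 1. So y₄ can't be 1.
y₁'s domain is down to {5}, so y₁ = 5. Remove 5 from y₄.
That leaves y₄ = 2.

y₁=5, y₂=3, y₃=4, y₄=2, y₅=1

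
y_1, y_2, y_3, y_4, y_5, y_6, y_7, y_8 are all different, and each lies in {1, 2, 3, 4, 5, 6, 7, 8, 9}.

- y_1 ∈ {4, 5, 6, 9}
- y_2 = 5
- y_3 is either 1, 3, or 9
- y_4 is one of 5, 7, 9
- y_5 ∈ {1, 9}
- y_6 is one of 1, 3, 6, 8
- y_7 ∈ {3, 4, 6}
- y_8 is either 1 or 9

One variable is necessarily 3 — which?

y_2 has just one choice, so y_2 = 5. Remove 5 from y_1, y_4.
Among the 7 still-open variables, 7 fits only y_4 (and all 7 values in {1, 3, 4, 6, 7, 8, 9} must be used), so y_4 = 7.
The 6 still-open variables together cover exactly {1, 3, 4, 6, 8, 9} — 6 values for 6 variables — and 8 appears only in y_6's list, so y_6 = 8.
y_5 and y_8 between them cover only {1, 9} — a naked pair. Remove those values from y_1, y_3.
So 3 goes to y_3.

y_3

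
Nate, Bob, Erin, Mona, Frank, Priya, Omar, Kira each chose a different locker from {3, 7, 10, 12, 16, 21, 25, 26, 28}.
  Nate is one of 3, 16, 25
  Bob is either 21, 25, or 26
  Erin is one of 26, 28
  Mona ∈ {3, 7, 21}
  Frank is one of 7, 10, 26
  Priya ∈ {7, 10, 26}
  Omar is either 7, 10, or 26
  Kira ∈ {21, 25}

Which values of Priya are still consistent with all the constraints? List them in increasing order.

7, 10, 26

Among the 8 variables, 16 fits only Nate (and all 8 values in {3, 7, 10, 16, 21, 25, 26, 28} must be used), so Nate = 16.
Among the 7 still-open variables, 3 fits only Mona (and all 7 values in {3, 7, 10, 21, 25, 26, 28} must be used), so Mona = 3.
Among the 6 still-open variables, 28 fits only Erin (and all 6 values in {7, 10, 21, 25, 26, 28} must be used), so Erin = 28.
Frank, Priya, Omar share exactly the 3 values {7, 10, 26}; by pigeonhole those values go to them, so strike 7, 10, 26 from Bob.
No further eliminations apply; Priya can still be any of 7, 10, 26.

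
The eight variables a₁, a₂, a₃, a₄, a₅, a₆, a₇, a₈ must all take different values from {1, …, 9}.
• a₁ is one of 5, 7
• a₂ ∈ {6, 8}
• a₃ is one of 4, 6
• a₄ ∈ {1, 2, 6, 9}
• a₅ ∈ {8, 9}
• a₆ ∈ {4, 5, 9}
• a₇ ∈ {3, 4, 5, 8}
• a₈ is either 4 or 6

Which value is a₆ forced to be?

5

The 2 variables a₃ and a₈ are confined to {4, 6}, which locks those values in; drop them from a₂, a₄, a₆, a₇.
a₂ must be 8 (only option left). So a₅, a₇ can't be 8.
That leaves a₅ = 9. So a₄, a₆ can't be 9.
So a₆ = 5.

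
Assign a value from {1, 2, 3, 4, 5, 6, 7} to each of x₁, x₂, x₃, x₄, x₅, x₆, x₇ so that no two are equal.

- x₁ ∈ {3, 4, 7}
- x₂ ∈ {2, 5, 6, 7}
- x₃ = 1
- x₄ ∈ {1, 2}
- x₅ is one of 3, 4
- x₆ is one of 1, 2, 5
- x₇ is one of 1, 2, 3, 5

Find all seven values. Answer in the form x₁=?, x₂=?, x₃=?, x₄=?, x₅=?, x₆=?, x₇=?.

x₁=7, x₂=6, x₃=1, x₄=2, x₅=4, x₆=5, x₇=3

x₃ must be 1 (only option left). Strike 1 from x₄, x₆, x₇.
That leaves x₄ = 2. Eliminate 2 elsewhere: x₂, x₆, x₇.
x₆ has just one choice, so x₆ = 5. Eliminate 5 elsewhere: x₂, x₇.
That leaves x₇ = 3. Eliminate 3 elsewhere: x₁, x₅.
That leaves x₅ = 4. Remove 4 from x₁.
That leaves x₁ = 7. Remove 7 from x₂.
x₂ must be 6 (only option left).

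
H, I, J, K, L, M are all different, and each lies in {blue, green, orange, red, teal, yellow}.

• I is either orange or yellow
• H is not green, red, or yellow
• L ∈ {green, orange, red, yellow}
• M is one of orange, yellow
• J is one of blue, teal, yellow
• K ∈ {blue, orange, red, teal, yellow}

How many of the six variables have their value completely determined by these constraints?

The 6 variables together cover exactly {blue, green, orange, red, teal, yellow} — 6 values for 6 variables — and green appears only in L's list, so L = green.
The 5 still-open variables together cover exactly {blue, orange, red, teal, yellow} — 5 values for 5 variables — and red appears only in K's list, so K = red.
The 2 variables I and M are confined to {orange, yellow}, which locks those values in; drop them from H, J.
Determined: K=red, L=green. The other variables each still have more than one consistent value. That makes 2.

2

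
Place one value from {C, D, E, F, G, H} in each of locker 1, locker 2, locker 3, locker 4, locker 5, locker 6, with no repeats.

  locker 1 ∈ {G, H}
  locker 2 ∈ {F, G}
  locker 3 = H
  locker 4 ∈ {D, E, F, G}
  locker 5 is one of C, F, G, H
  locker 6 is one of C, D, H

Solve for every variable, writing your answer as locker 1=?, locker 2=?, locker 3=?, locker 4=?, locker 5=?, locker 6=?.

locker 3's domain is down to {H}, so locker 3 = H. Eliminate H elsewhere: locker 1, locker 5, locker 6.
locker 1's domain is down to {G}, so locker 1 = G. Remove G from locker 2, locker 4, locker 5.
locker 2 must be F (only option left). Eliminate F elsewhere: locker 4, locker 5.
locker 5 has just one choice, so locker 5 = C. Eliminate C elsewhere: locker 6.
That leaves locker 6 = D. Eliminate D elsewhere: locker 4.
That leaves locker 4 = E.

locker 1=G, locker 2=F, locker 3=H, locker 4=E, locker 5=C, locker 6=D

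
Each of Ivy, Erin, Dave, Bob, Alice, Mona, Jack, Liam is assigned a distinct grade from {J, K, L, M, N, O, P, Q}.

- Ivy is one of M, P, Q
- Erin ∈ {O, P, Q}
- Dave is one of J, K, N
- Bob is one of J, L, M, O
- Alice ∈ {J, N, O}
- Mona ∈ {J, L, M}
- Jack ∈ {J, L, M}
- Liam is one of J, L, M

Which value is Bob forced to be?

O

The 8 variables together cover exactly {J, K, L, M, N, O, P, Q} — 8 values for 8 variables — and K appears only in Dave's list, so Dave = K.
Among the 7 still-open variables, N fits only Alice (and all 7 values in {J, L, M, N, O, P, Q} must be used), so Alice = N.
The 3 variables Mona, Jack, Liam are confined to {J, L, M}, which locks those values in; drop them from Ivy, Bob.
So Bob = O.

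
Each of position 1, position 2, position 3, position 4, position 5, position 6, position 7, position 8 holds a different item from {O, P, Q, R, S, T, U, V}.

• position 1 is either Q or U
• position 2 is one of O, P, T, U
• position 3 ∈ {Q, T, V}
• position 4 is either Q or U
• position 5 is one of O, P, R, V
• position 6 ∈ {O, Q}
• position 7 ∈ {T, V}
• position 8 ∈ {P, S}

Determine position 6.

The 8 variables draw from only 8 values {O, P, Q, R, S, T, U, V}, so each is used; only position 5 can be R, hence position 5 = R.
Among the 7 still-open variables, S fits only position 8 (and all 7 values in {O, P, Q, S, T, U, V} must be used), so position 8 = S.
Among the 6 still-open variables, P fits only position 2 (and all 6 values in {O, P, Q, T, U, V} must be used), so position 2 = P.
The 5 still-open variables draw from only 5 values {O, Q, T, U, V}, so each is used; only position 6 can be O, hence position 6 = O.

O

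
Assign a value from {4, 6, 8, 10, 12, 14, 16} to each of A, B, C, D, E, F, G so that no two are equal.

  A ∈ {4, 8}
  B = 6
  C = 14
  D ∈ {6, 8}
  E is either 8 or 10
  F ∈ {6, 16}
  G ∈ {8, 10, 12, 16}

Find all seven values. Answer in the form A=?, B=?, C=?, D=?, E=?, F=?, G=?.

A=4, B=6, C=14, D=8, E=10, F=16, G=12

B must be 6 (only option left). So D, F can't be 6.
C must be 14 (only option left).
D must be 8 (only option left). So A, E, G can't be 8.
That leaves E = 10. Remove 10 from G.
That leaves F = 16. Remove 16 from G.
G has just one choice, so G = 12.
A must be 4 (only option left).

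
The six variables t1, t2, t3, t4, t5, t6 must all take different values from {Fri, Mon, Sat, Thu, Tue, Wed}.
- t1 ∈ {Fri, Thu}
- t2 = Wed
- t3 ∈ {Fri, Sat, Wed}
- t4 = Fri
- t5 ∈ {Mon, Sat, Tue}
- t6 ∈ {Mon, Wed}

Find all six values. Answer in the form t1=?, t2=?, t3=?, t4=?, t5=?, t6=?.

t2 must be Wed (only option left). Strike Wed from t3, t6.
t4's domain is down to {Fri}, so t4 = Fri. Eliminate Fri elsewhere: t1, t3.
t6 must be Mon (only option left). Strike Mon from t5.
That leaves t1 = Thu.
That leaves t3 = Sat. Remove Sat from t5.
t5 must be Tue (only option left).

t1=Thu, t2=Wed, t3=Sat, t4=Fri, t5=Tue, t6=Mon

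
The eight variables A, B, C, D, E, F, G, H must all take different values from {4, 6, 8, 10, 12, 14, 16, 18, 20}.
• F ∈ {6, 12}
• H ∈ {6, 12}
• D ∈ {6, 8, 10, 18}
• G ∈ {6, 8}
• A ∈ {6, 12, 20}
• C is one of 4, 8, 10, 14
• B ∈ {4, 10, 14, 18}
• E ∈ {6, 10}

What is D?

18

Among the 8 variables, 20 fits only A (and all 8 values in {4, 6, 8, 10, 12, 14, 18, 20} must be used), so A = 20.
F and H share exactly the 2 values {6, 12}; by pigeonhole those values go to them, so strike 6, 12 from D, E, G.
That leaves E = 10. Remove 10 from B, C, D.
That leaves G = 8. Remove 8 from C, D.
So D = 18.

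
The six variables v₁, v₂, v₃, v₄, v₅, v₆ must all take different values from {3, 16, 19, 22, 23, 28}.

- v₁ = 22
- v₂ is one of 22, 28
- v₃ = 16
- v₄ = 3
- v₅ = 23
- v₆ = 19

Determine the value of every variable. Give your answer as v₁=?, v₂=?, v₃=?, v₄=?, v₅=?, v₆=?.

v₁ must be 22 (only option left). So v₂ can't be 22.
v₂'s domain is down to {28}, so v₂ = 28.
v₃ has just one choice, so v₃ = 16.
v₄ must be 3 (only option left).
v₅'s domain is down to {23}, so v₅ = 23.
That leaves v₆ = 19.

v₁=22, v₂=28, v₃=16, v₄=3, v₅=23, v₆=19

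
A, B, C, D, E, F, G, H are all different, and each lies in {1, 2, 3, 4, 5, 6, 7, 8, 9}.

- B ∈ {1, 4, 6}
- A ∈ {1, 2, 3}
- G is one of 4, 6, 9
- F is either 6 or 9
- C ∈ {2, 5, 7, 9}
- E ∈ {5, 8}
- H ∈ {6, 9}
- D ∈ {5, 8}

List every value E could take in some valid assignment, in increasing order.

5, 8

D and E share exactly the 2 values {5, 8}; by pigeonhole those values go to them, so strike 5, 8 from C.
F and H share exactly the 2 values {6, 9}; by pigeonhole those values go to them, so strike 6, 9 from B, C, G.
G has just one choice, so G = 4. So B can't be 4.
B must be 1 (only option left). So A can't be 1.
No further eliminations apply; E can still be any of 5, 8.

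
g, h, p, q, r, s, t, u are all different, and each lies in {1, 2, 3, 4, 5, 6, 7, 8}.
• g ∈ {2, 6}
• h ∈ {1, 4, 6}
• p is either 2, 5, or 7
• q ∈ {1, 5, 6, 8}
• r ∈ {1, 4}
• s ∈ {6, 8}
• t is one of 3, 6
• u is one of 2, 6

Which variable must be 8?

The 8 variables together cover exactly {1, 2, 3, 4, 5, 6, 7, 8} — 8 values for 8 variables — and 3 appears only in t's list, so t = 3.
The 7 still-open variables draw from only 7 values {1, 2, 4, 5, 6, 7, 8}, so each is used; only p can be 7, hence p = 7.
Among the 6 still-open variables, 5 fits only q (and all 6 values in {1, 2, 4, 5, 6, 8} must be used), so q = 5.
Among the 5 still-open variables, 8 fits only s (and all 5 values in {1, 2, 4, 6, 8} must be used), so s = 8.

s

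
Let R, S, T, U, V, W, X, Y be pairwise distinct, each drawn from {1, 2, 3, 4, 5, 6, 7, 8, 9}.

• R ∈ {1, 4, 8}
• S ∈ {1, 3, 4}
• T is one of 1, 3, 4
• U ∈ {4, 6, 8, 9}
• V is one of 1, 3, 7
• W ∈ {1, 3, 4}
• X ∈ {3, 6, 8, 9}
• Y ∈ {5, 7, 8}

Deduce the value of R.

8

Among the 8 variables, 5 fits only Y (and all 8 values in {1, 3, 4, 5, 6, 7, 8, 9} must be used), so Y = 5.
The 7 still-open variables draw from only 7 values {1, 3, 4, 6, 7, 8, 9}, so each is used; only V can be 7, hence V = 7.
S, T, W between them cover only {1, 3, 4} — a naked triple. Remove those values from R, U, X.
So R = 8.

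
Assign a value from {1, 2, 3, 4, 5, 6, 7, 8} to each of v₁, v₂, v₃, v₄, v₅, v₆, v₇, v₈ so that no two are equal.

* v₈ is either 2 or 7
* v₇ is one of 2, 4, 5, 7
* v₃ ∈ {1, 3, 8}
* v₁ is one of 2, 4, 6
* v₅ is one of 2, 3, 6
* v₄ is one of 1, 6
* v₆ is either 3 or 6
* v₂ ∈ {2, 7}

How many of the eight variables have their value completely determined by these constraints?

4

The 8 variables together cover exactly {1, 2, 3, 4, 5, 6, 7, 8} — 8 values for 8 variables — and 5 appears only in v₇'s list, so v₇ = 5.
Among the 7 still-open variables, 4 fits only v₁ (and all 7 values in {1, 2, 3, 4, 6, 7, 8} must be used), so v₁ = 4.
Among the 6 still-open variables, 8 fits only v₃ (and all 6 values in {1, 2, 3, 6, 7, 8} must be used), so v₃ = 8.
The 5 still-open variables together cover exactly {1, 2, 3, 6, 7} — 5 values for 5 variables — and 1 appears only in v₄'s list, so v₄ = 1.
The 2 variables v₂ and v₈ are confined to {2, 7}, which locks those values in; drop them from v₅.
Determined: v₁=4, v₃=8, v₄=1, v₇=5. The other variables each still have more than one consistent value. That makes 4.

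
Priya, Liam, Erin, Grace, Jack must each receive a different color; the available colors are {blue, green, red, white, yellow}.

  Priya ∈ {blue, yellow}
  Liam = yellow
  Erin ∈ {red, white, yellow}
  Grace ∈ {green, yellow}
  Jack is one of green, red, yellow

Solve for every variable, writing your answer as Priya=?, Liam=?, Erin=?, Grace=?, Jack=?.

Liam must be yellow (only option left). Remove yellow from Priya, Erin, Grace, Jack.
Grace must be green (only option left). Strike green from Jack.
Jack's domain is down to {red}, so Jack = red. Eliminate red elsewhere: Erin.
Priya's domain is down to {blue}, so Priya = blue.
Erin's domain is down to {white}, so Erin = white.

Priya=blue, Liam=yellow, Erin=white, Grace=green, Jack=red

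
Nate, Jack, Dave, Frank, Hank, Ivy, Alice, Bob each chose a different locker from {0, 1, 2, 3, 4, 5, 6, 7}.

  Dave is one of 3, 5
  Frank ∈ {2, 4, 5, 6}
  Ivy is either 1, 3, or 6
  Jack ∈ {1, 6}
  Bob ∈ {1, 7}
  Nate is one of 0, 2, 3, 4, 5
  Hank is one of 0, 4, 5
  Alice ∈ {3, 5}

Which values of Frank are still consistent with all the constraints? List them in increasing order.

Among the 8 variables, 7 fits only Bob (and all 8 values in {0, 1, 2, 3, 4, 5, 6, 7} must be used), so Bob = 7.
Dave and Alice between them cover only {3, 5} — a naked pair. Remove those values from Nate, Frank, Hank, Ivy.
Jack and Ivy share exactly the 2 values {1, 6}; by pigeonhole those values go to them, so strike 1, 6 from Frank.
No further eliminations apply; Frank can still be any of 2, 4.

2, 4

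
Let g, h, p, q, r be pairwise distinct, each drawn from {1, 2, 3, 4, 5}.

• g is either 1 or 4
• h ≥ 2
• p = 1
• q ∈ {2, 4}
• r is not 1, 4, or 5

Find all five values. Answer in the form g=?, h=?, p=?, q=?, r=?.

p has just one choice, so p = 1. Remove 1 from g.
g's domain is down to {4}, so g = 4. Strike 4 from h, q.
That leaves q = 2. Strike 2 from h, r.
r must be 3 (only option left). Strike 3 from h.
h's domain is down to {5}, so h = 5.

g=4, h=5, p=1, q=2, r=3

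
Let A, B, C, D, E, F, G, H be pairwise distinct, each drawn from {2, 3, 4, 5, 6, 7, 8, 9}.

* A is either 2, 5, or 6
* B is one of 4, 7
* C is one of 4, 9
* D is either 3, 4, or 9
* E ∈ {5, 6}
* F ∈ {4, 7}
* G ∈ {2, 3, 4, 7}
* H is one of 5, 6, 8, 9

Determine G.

The 8 variables draw from only 8 values {2, 3, 4, 5, 6, 7, 8, 9}, so each is used; only H can be 8, hence H = 8.
B and F between them cover only {4, 7} — a naked pair. Remove those values from C, D, G.
C must be 9 (only option left). So D can't be 9.
D must be 3 (only option left). So G can't be 3.
So G = 2.

2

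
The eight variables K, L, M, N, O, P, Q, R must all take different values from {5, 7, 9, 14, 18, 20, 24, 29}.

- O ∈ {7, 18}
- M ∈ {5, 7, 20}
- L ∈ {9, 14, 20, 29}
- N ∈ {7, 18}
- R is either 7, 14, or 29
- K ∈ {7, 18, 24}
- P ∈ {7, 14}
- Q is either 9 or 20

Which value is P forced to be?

14

Among the 8 variables, 5 fits only M (and all 8 values in {5, 7, 9, 14, 18, 20, 24, 29} must be used), so M = 5.
The 7 still-open variables together cover exactly {7, 9, 14, 18, 20, 24, 29} — 7 values for 7 variables — and 24 appears only in K's list, so K = 24.
N and O between them cover only {7, 18} — a naked pair. Remove those values from P, R.
So P = 14.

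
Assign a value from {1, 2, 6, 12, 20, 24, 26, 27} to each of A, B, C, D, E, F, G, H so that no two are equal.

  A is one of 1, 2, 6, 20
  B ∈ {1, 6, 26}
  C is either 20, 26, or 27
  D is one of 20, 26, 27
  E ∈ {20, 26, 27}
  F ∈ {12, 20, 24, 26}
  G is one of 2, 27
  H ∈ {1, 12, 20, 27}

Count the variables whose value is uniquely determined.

3

The 8 variables together cover exactly {1, 2, 6, 12, 20, 24, 26, 27} — 8 values for 8 variables — and 24 appears only in F's list, so F = 24.
The 7 still-open variables together cover exactly {1, 2, 6, 12, 20, 26, 27} — 7 values for 7 variables — and 12 appears only in H's list, so H = 12.
C, D, E share exactly the 3 values {20, 26, 27}; by pigeonhole those values go to them, so strike 20, 26, 27 from A, B, G.
G's domain is down to {2}, so G = 2. Eliminate 2 elsewhere: A.
Determined: F=24, G=2, H=12. The other variables each still have more than one consistent value. That makes 3.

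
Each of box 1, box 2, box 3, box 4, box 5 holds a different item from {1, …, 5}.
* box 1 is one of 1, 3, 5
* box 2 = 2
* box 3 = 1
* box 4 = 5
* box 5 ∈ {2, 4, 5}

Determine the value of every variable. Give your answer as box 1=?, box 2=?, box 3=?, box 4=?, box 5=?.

box 1=3, box 2=2, box 3=1, box 4=5, box 5=4

box 2's domain is down to {2}, so box 2 = 2. So box 5 can't be 2.
box 3 has just one choice, so box 3 = 1. Strike 1 from box 1.
That leaves box 4 = 5. Remove 5 from box 1, box 5.
That leaves box 5 = 4.
box 1 has just one choice, so box 1 = 3.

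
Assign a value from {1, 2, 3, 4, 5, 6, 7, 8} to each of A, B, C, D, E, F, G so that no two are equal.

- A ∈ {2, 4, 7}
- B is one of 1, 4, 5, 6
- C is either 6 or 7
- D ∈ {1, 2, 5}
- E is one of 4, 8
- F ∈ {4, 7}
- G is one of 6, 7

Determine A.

The 7 variables draw from only 7 values {1, 2, 4, 5, 6, 7, 8}, so each is used; only E can be 8, hence E = 8.
The 2 variables C and G are confined to {6, 7}, which locks those values in; drop them from A, B, F.
That leaves F = 4. Remove 4 from A, B.
So A = 2.

2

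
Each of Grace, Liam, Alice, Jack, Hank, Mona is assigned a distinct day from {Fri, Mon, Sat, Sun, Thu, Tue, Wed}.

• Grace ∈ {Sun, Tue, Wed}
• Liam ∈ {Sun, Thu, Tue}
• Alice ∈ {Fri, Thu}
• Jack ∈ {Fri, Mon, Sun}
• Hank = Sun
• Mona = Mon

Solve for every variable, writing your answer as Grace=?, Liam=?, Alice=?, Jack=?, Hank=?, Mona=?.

Grace=Wed, Liam=Tue, Alice=Thu, Jack=Fri, Hank=Sun, Mona=Mon

Hank must be Sun (only option left). Eliminate Sun elsewhere: Grace, Liam, Jack.
Mona has just one choice, so Mona = Mon. Eliminate Mon elsewhere: Jack.
That leaves Jack = Fri. Eliminate Fri elsewhere: Alice.
That leaves Alice = Thu. So Liam can't be Thu.
Liam has just one choice, so Liam = Tue. Eliminate Tue elsewhere: Grace.
That leaves Grace = Wed.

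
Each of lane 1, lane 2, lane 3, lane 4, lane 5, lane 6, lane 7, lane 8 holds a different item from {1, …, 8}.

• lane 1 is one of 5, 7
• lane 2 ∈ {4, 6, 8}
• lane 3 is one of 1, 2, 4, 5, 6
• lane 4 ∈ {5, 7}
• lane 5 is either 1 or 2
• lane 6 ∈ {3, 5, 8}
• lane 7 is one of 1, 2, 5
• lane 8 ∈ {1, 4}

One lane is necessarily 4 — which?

The 8 variables draw from only 8 values {1, 2, 3, 4, 5, 6, 7, 8}, so each is used; only lane 6 can be 3, hence lane 6 = 3.
Among the 7 still-open variables, 8 fits only lane 2 (and all 7 values in {1, 2, 4, 5, 6, 7, 8} must be used), so lane 2 = 8.
Among the 6 still-open variables, 6 fits only lane 3 (and all 6 values in {1, 2, 4, 5, 6, 7} must be used), so lane 3 = 6.
The 5 still-open variables together cover exactly {1, 2, 4, 5, 7} — 5 values for 5 variables — and 4 appears only in lane 8's list, so lane 8 = 4.

lane 8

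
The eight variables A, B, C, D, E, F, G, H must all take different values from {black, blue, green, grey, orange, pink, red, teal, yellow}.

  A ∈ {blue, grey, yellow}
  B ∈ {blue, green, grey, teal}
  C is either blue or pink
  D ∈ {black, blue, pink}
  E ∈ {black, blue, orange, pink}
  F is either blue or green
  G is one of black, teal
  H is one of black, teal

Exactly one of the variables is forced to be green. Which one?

The 8 variables draw from only 8 values {black, blue, green, grey, orange, pink, teal, yellow}, so each is used; only E can be orange, hence E = orange.
The 7 still-open variables together cover exactly {black, blue, green, grey, pink, teal, yellow} — 7 values for 7 variables — and yellow appears only in A's list, so A = yellow.
The 6 still-open variables draw from only 6 values {black, blue, green, grey, pink, teal}, so each is used; only B can be grey, hence B = grey.
The 5 still-open variables together cover exactly {black, blue, green, pink, teal} — 5 values for 5 variables — and green appears only in F's list, so F = green.

F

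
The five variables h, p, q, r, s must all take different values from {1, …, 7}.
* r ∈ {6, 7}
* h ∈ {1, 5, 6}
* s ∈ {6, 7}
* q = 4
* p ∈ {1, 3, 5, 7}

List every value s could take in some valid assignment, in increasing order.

6, 7

q has just one choice, so q = 4.
The 2 variables r and s are confined to {6, 7}, which locks those values in; drop them from h, p.
No further eliminations apply; s can still be any of 6, 7.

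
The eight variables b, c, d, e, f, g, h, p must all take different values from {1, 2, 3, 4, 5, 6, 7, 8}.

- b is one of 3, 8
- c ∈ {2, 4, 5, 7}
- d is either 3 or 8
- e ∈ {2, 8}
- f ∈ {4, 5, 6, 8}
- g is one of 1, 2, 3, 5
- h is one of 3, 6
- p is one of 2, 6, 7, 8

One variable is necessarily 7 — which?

Among the 8 variables, 1 fits only g (and all 8 values in {1, 2, 3, 4, 5, 6, 7, 8} must be used), so g = 1.
b and d between them cover only {3, 8} — a naked pair. Remove those values from e, f, h, p.
That leaves e = 2. So c, p can't be 2.
h must be 6 (only option left). So f, p can't be 6.
So 7 goes to p.

p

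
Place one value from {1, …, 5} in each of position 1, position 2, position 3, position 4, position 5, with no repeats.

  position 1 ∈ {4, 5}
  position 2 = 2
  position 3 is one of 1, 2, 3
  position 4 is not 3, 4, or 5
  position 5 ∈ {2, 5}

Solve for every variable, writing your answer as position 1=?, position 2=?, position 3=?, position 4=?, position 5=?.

position 1=4, position 2=2, position 3=3, position 4=1, position 5=5

position 2 must be 2 (only option left). Eliminate 2 elsewhere: position 3, position 4, position 5.
position 4's domain is down to {1}, so position 4 = 1. Remove 1 from position 3.
That leaves position 5 = 5. Eliminate 5 elsewhere: position 1.
position 1 has just one choice, so position 1 = 4.
position 3's domain is down to {3}, so position 3 = 3.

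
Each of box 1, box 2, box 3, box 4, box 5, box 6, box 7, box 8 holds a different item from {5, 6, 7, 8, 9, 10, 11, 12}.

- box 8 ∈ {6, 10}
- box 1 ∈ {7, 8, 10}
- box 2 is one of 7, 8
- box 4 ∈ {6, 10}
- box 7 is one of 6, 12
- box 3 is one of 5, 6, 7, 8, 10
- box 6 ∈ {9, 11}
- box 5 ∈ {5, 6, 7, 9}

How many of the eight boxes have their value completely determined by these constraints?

The 8 variables draw from only 8 values {5, 6, 7, 8, 9, 10, 11, 12}, so each is used; only box 6 can be 11, hence box 6 = 11.
Among the 7 still-open variables, 9 fits only box 5 (and all 7 values in {5, 6, 7, 8, 9, 10, 12} must be used), so box 5 = 9.
The 6 still-open variables together cover exactly {5, 6, 7, 8, 10, 12} — 6 values for 6 variables — and 5 appears only in box 3's list, so box 3 = 5.
The 5 still-open variables draw from only 5 values {6, 7, 8, 10, 12}, so each is used; only box 7 can be 12, hence box 7 = 12.
box 4 and box 8 share exactly the 2 values {6, 10}; by pigeonhole those values go to them, so strike 6, 10 from box 1.
Determined: box 3=5, box 5=9, box 6=11, box 7=12. The other boxes each still have more than one consistent value. That makes 4.

4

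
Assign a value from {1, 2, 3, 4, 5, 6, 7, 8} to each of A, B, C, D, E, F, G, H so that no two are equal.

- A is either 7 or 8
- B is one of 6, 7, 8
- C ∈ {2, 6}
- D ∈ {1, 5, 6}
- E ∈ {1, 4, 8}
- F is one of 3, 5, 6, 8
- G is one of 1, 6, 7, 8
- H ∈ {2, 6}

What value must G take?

Among the 8 variables, 3 fits only F (and all 8 values in {1, 2, 3, 4, 5, 6, 7, 8} must be used), so F = 3.
Among the 7 still-open variables, 4 fits only E (and all 7 values in {1, 2, 4, 5, 6, 7, 8} must be used), so E = 4.
Among the 6 still-open variables, 5 fits only D (and all 6 values in {1, 2, 5, 6, 7, 8} must be used), so D = 5.
Among the 5 still-open variables, 1 fits only G (and all 5 values in {1, 2, 6, 7, 8} must be used), so G = 1.

1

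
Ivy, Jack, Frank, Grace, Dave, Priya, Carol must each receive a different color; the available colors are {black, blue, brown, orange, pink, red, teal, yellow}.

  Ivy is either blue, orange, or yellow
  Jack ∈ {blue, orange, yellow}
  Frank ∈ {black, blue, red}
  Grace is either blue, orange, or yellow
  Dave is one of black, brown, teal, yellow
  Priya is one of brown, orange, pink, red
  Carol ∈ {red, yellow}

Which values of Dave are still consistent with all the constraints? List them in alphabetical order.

The 3 variables Ivy, Jack, Grace are confined to {blue, orange, yellow}, which locks those values in; drop them from Frank, Dave, Priya, Carol.
Carol's domain is down to {red}, so Carol = red. Remove red from Frank, Priya.
Frank has just one choice, so Frank = black. Eliminate black elsewhere: Dave.
No further eliminations apply; Dave can still be any of brown, teal.

brown, teal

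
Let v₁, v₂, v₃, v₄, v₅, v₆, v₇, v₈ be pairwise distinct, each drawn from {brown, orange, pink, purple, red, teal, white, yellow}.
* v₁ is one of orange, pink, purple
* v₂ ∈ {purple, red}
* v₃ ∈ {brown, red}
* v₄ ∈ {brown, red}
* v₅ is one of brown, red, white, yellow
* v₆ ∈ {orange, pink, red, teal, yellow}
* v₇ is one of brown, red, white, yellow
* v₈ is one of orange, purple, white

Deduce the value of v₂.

purple

Among the 8 variables, teal fits only v₆ (and all 8 values in {brown, orange, pink, purple, red, teal, white, yellow} must be used), so v₆ = teal.
The 7 still-open variables together cover exactly {brown, orange, pink, purple, red, white, yellow} — 7 values for 7 variables — and pink appears only in v₁'s list, so v₁ = pink.
Among the 6 still-open variables, orange fits only v₈ (and all 6 values in {brown, orange, purple, red, white, yellow} must be used), so v₈ = orange.
The 5 still-open variables draw from only 5 values {brown, purple, red, white, yellow}, so each is used; only v₂ can be purple, hence v₂ = purple.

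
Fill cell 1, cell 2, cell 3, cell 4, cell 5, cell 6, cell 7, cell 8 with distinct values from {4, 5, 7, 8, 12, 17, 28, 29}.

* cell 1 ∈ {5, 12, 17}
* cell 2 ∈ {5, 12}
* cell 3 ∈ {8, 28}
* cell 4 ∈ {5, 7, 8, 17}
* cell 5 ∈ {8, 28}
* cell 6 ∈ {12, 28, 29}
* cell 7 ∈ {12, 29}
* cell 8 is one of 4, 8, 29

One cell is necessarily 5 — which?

The 8 variables together cover exactly {4, 5, 7, 8, 12, 17, 28, 29} — 8 values for 8 variables — and 4 appears only in cell 8's list, so cell 8 = 4.
The 7 still-open variables together cover exactly {5, 7, 8, 12, 17, 28, 29} — 7 values for 7 variables — and 7 appears only in cell 4's list, so cell 4 = 7.
The 6 still-open variables draw from only 6 values {5, 8, 12, 17, 28, 29}, so each is used; only cell 1 can be 17, hence cell 1 = 17.
Among the 5 still-open variables, 5 fits only cell 2 (and all 5 values in {5, 8, 12, 28, 29} must be used), so cell 2 = 5.

cell 2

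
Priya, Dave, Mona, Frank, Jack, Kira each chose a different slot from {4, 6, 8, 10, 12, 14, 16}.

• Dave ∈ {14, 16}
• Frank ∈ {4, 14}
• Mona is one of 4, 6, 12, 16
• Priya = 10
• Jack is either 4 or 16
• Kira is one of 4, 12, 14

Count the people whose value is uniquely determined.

3

Priya's domain is down to {10}, so Priya = 10.
Among the 5 still-open variables, 6 fits only Mona (and all 5 values in {4, 6, 12, 14, 16} must be used), so Mona = 6.
Among the 4 still-open variables, 12 fits only Kira (and all 4 values in {4, 12, 14, 16} must be used), so Kira = 12.
Determined: Priya=10, Mona=6, Kira=12. The other people each still have more than one consistent value. That makes 3.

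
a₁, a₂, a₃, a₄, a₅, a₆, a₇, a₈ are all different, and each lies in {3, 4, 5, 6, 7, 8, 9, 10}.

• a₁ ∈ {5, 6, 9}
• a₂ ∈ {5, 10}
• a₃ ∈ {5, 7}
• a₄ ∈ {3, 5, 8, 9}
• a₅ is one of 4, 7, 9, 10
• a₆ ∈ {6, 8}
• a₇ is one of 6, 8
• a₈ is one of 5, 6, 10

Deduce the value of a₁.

The 8 variables draw from only 8 values {3, 4, 5, 6, 7, 8, 9, 10}, so each is used; only a₄ can be 3, hence a₄ = 3.
Among the 7 still-open variables, 4 fits only a₅ (and all 7 values in {4, 5, 6, 7, 8, 9, 10} must be used), so a₅ = 4.
The 6 still-open variables draw from only 6 values {5, 6, 7, 8, 9, 10}, so each is used; only a₃ can be 7, hence a₃ = 7.
Among the 5 still-open variables, 9 fits only a₁ (and all 5 values in {5, 6, 8, 9, 10} must be used), so a₁ = 9.

9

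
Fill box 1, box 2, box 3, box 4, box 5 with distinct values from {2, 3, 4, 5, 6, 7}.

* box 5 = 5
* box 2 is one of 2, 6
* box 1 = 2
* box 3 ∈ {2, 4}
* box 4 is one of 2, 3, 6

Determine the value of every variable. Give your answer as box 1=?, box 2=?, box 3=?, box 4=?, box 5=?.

box 1=2, box 2=6, box 3=4, box 4=3, box 5=5

box 1 must be 2 (only option left). Remove 2 from box 2, box 3, box 4.
box 2 must be 6 (only option left). Strike 6 from box 4.
That leaves box 3 = 4.
That leaves box 4 = 3.
box 5 has just one choice, so box 5 = 5.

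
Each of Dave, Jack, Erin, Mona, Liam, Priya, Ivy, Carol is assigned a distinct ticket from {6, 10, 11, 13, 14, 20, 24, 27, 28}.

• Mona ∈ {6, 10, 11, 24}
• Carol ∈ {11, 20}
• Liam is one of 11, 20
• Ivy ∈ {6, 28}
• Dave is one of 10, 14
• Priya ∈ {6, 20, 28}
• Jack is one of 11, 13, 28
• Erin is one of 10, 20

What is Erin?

10

Among the 8 variables, 13 fits only Jack (and all 8 values in {6, 10, 11, 13, 14, 20, 24, 28} must be used), so Jack = 13.
Among the 7 still-open variables, 14 fits only Dave (and all 7 values in {6, 10, 11, 14, 20, 24, 28} must be used), so Dave = 14.
Among the 6 still-open variables, 24 fits only Mona (and all 6 values in {6, 10, 11, 20, 24, 28} must be used), so Mona = 24.
The 5 still-open variables together cover exactly {6, 10, 11, 20, 28} — 5 values for 5 variables — and 10 appears only in Erin's list, so Erin = 10.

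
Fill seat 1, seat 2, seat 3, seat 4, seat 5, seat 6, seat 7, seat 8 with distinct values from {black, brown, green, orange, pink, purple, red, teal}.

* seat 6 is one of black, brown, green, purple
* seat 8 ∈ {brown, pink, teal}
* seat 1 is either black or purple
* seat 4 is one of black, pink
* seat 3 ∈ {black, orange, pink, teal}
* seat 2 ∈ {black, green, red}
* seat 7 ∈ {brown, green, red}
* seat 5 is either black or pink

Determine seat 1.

Among the 8 variables, orange fits only seat 3 (and all 8 values in {black, brown, green, orange, pink, purple, red, teal} must be used), so seat 3 = orange.
The 7 still-open variables draw from only 7 values {black, brown, green, pink, purple, red, teal}, so each is used; only seat 8 can be teal, hence seat 8 = teal.
seat 4 and seat 5 between them cover only {black, pink} — a naked pair. Remove those values from seat 1, seat 2, seat 6.
So seat 1 = purple.

purple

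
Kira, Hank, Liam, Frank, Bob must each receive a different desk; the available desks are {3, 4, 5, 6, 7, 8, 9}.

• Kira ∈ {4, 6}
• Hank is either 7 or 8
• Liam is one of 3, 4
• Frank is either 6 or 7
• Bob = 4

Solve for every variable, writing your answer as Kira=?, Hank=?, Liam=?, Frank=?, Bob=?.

Kira=6, Hank=8, Liam=3, Frank=7, Bob=4

Bob has just one choice, so Bob = 4. Strike 4 from Kira, Liam.
Kira has just one choice, so Kira = 6. Strike 6 from Frank.
Liam has just one choice, so Liam = 3.
Frank's domain is down to {7}, so Frank = 7. Eliminate 7 elsewhere: Hank.
That leaves Hank = 8.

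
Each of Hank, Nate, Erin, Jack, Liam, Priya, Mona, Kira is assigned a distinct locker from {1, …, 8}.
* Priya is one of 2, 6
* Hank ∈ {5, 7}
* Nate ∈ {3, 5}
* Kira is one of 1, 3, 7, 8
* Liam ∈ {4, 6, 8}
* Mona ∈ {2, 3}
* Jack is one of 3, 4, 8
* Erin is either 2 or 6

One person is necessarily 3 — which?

Among the 8 variables, 1 fits only Kira (and all 8 values in {1, 2, 3, 4, 5, 6, 7, 8} must be used), so Kira = 1.
Among the 7 still-open variables, 7 fits only Hank (and all 7 values in {2, 3, 4, 5, 6, 7, 8} must be used), so Hank = 7.
Among the 6 still-open variables, 5 fits only Nate (and all 6 values in {2, 3, 4, 5, 6, 8} must be used), so Nate = 5.
Erin and Priya share exactly the 2 values {2, 6}; by pigeonhole those values go to them, so strike 2, 6 from Liam, Mona.
So 3 goes to Mona.

Mona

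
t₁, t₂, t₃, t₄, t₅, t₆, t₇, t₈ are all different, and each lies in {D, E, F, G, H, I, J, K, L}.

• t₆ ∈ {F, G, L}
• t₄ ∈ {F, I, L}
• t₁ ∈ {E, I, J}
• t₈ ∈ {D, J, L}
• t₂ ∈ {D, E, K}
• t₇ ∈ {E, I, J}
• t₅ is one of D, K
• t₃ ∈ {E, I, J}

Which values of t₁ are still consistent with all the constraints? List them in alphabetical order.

E, I, J

Among the 8 variables, G fits only t₆ (and all 8 values in {D, E, F, G, I, J, K, L} must be used), so t₆ = G.
The 7 still-open variables together cover exactly {D, E, F, I, J, K, L} — 7 values for 7 variables — and F appears only in t₄'s list, so t₄ = F.
The 6 still-open variables together cover exactly {D, E, I, J, K, L} — 6 values for 6 variables — and L appears only in t₈'s list, so t₈ = L.
The 3 variables t₁, t₃, t₇ are confined to {E, I, J}, which locks those values in; drop them from t₂.
No further eliminations apply; t₁ can still be any of E, I, J.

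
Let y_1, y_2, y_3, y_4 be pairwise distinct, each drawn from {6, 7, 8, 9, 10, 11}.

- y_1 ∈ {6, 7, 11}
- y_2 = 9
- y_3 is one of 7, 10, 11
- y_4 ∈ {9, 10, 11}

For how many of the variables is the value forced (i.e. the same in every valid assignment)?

1

y_2's domain is down to {9}, so y_2 = 9. So y_4 can't be 9.
Determined: y_2=9. The other variables each still have more than one consistent value. That makes 1.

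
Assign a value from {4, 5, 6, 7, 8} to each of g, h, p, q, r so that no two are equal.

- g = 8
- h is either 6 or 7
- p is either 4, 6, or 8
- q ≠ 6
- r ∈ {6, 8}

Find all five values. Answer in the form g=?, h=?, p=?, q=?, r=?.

g must be 8 (only option left). Strike 8 from p, q, r.
r's domain is down to {6}, so r = 6. So h, p can't be 6.
That leaves h = 7. So q can't be 7.
p's domain is down to {4}, so p = 4. Strike 4 from q.
That leaves q = 5.

g=8, h=7, p=4, q=5, r=6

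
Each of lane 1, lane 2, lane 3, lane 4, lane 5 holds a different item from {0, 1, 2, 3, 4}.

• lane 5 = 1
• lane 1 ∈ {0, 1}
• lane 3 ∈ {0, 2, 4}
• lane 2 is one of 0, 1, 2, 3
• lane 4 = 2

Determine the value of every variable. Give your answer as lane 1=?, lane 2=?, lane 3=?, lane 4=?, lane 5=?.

lane 1=0, lane 2=3, lane 3=4, lane 4=2, lane 5=1

lane 4 has just one choice, so lane 4 = 2. Strike 2 from lane 2, lane 3.
lane 5 has just one choice, so lane 5 = 1. Eliminate 1 elsewhere: lane 1, lane 2.
lane 1 has just one choice, so lane 1 = 0. Eliminate 0 elsewhere: lane 2, lane 3.
lane 2's domain is down to {3}, so lane 2 = 3.
lane 3 has just one choice, so lane 3 = 4.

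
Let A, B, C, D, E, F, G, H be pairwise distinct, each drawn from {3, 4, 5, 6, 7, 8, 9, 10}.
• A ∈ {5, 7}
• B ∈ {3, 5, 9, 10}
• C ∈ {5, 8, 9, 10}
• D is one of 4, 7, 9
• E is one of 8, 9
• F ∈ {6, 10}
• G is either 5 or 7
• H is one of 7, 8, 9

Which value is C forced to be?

10

The 8 variables draw from only 8 values {3, 4, 5, 6, 7, 8, 9, 10}, so each is used; only B can be 3, hence B = 3.
The 7 still-open variables draw from only 7 values {4, 5, 6, 7, 8, 9, 10}, so each is used; only D can be 4, hence D = 4.
The 6 still-open variables together cover exactly {5, 6, 7, 8, 9, 10} — 6 values for 6 variables — and 6 appears only in F's list, so F = 6.
The 5 still-open variables draw from only 5 values {5, 7, 8, 9, 10}, so each is used; only C can be 10, hence C = 10.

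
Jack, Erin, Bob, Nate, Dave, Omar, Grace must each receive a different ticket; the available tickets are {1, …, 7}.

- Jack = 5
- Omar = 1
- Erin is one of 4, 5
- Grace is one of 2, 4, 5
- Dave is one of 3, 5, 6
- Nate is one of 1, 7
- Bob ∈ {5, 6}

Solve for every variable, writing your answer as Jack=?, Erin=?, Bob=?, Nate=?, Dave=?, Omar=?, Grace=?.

Jack=5, Erin=4, Bob=6, Nate=7, Dave=3, Omar=1, Grace=2

Jack has just one choice, so Jack = 5. Remove 5 from Erin, Bob, Dave, Grace.
Erin's domain is down to {4}, so Erin = 4. So Grace can't be 4.
Bob must be 6 (only option left). So Dave can't be 6.
Dave has just one choice, so Dave = 3.
Omar has just one choice, so Omar = 1. Eliminate 1 elsewhere: Nate.
Grace's domain is down to {2}, so Grace = 2.
Nate's domain is down to {7}, so Nate = 7.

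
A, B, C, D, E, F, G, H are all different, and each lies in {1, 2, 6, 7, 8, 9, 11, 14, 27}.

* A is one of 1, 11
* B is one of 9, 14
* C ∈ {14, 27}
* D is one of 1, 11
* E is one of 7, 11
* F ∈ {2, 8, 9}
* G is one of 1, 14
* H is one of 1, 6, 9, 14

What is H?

A and D share exactly the 2 values {1, 11}; by pigeonhole those values go to them, so strike 1, 11 from E, G, H.
That leaves E = 7.
G has just one choice, so G = 14. Remove 14 from B, C, H.
B's domain is down to {9}, so B = 9. So F, H can't be 9.
So H = 6.

6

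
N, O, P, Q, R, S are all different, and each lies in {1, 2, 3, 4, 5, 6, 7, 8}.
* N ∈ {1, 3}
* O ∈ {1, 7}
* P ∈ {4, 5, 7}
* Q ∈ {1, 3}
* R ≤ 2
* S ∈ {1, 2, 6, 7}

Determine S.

The 2 variables N and Q are confined to {1, 3}, which locks those values in; drop them from O, R, S.
O has just one choice, so O = 7. Eliminate 7 elsewhere: P, S.
That leaves R = 2. So S can't be 2.
So S = 6.

6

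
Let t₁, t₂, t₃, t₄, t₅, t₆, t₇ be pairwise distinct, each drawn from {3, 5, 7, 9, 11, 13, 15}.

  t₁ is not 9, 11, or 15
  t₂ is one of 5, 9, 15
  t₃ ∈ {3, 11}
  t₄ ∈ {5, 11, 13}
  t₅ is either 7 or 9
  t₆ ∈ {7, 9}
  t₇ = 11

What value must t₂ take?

t₇'s domain is down to {11}, so t₇ = 11. Eliminate 11 elsewhere: t₃, t₄.
t₃ has just one choice, so t₃ = 3. Eliminate 3 elsewhere: t₁.
The 5 still-open variables draw from only 5 values {5, 7, 9, 13, 15}, so each is used; only t₂ can be 15, hence t₂ = 15.

15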